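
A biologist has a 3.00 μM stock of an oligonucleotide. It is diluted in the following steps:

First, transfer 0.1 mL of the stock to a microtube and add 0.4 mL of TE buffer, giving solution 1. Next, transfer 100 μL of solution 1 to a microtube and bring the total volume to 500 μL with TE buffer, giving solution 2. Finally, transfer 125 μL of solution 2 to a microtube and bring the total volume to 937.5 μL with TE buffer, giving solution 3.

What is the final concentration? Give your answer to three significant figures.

0.0160 μM

Step 1: 0.1 mL + 0.4 mL = 0.5 mL total → factor 0.5/0.1 = 5
Step 2: 100 μL brought to 500 μL → factor 500/100 = 5
Step 3: 125 μL brought to 937.5 μL → factor 937.5/125 = 7.5
Overall dilution factor = 5 × 5 × 7.5 = 187.5
Final = 3.00 μM / 187.5 = 0.0160 μM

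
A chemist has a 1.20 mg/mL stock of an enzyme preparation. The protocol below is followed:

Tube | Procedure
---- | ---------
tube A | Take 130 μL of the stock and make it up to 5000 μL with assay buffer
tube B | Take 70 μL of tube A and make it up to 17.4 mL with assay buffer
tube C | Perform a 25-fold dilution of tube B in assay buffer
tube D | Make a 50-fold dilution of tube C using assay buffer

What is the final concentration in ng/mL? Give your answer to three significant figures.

Step 1: 130 μL brought to 5000 μL → factor 5000/130 = 38.462
Step 2: 70 μL brought to 17.4 mL → factor 17400/70 = 248.57
Step 3: 25-fold → factor 25
Step 4: 50-fold → factor 50
Overall dilution factor = 38.462 × 248.57 × 25 × 50 = 1.1951 × 10^7
Final = 1.20 mg/mL / 1.1951 × 10^7 = 1.004 × 10^-7 mg/mL = 0.100 ng/mL

0.100 ng/mL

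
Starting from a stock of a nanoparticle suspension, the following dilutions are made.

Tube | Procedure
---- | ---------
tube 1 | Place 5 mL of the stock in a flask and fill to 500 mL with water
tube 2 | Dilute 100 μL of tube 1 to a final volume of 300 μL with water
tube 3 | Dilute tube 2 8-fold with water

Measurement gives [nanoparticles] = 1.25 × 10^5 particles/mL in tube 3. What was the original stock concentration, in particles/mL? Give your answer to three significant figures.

3.00 × 10^8 particles/mL

Step 1: 5 mL brought to 500 mL → factor 500/5 = 100
Step 2: 100 μL brought to 300 μL → factor 300/100 = 3
Step 3: 8-fold → factor 8
Overall dilution factor = 100 × 3 × 8 = 2400
Stock = 1.25 × 10^5 particles/mL × 2400 = 3.00 × 10^8 particles/mL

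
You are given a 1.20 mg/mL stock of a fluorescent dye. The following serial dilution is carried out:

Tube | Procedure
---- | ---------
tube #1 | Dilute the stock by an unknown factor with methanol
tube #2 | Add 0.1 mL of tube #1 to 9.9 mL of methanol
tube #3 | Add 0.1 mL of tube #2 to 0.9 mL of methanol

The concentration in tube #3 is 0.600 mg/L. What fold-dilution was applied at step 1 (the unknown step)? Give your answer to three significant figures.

2.00-fold

Step 1: unknown factor x
Step 2: 0.1 mL + 9.9 mL = 10 mL total → factor 10/0.1 = 100
Step 3: 0.1 mL + 0.9 mL = 1 mL total → factor 1/0.1 = 10
Product of known-step factors = 1000
Overall factor = 1.20 mg/mL / (0.600 mg/L) = 2000
x = 2000 / 1000 = 2.00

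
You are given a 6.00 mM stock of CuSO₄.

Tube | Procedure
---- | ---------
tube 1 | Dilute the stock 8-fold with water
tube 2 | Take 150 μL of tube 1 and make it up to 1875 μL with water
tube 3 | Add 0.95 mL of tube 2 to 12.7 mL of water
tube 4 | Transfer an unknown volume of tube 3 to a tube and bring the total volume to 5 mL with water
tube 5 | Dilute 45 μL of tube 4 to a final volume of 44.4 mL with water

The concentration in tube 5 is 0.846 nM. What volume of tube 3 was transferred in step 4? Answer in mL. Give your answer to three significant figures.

Step 1: 8-fold → factor 8
Step 2: 150 μL brought to 1875 μL → factor 1875/150 = 12.5
Step 3: 0.95 mL + 12.7 mL = 13.65 mL total → factor 13.65/0.95 = 14.368
Step 4: v brought to 5 mL → factor = 5 mL/v
Step 5: 45 μL brought to 44.4 mL → factor 44400/45 = 986.67
Product of known-step factors = 1.4177 × 10^6
Overall factor = 6.00 mM / (0.846 nM) = 7.0922 × 10^6
Step-4 factor = 7.0922 × 10^6 / 1.4177 × 10^6 = 5.0027
v = 5 mL / 5.0027 = 0.999 mL

0.999 mL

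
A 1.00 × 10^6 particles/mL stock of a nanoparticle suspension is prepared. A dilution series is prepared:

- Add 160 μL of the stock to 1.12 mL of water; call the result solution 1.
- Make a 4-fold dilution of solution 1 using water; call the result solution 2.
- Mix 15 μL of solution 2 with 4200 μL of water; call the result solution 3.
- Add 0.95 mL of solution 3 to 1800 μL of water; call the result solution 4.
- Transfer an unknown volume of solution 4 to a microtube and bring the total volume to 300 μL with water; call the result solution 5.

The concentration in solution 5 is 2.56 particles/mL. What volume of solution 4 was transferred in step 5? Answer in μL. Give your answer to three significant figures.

Step 1: 160 μL + 1.12 mL = 1280 μL total → factor 1280/160 = 8
Step 2: 4-fold → factor 4
Step 3: 15 μL + 4200 μL = 4215 μL total → factor 4215/15 = 281
Step 4: 0.95 mL + 1800 μL = 2.75 mL total → factor 2.75/0.95 = 2.8947
Step 5: v brought to 300 μL → factor = 300 μL/v
Product of known-step factors = 26029
Overall factor = 1.00 × 10^6 particles/mL / (2.56 particles/mL) = 3.9062 × 10^5
Step-5 factor = 3.9062 × 10^5 / 26029 = 15.007
v = 300 μL / 15.007 = 20.0 μL

20.0 μL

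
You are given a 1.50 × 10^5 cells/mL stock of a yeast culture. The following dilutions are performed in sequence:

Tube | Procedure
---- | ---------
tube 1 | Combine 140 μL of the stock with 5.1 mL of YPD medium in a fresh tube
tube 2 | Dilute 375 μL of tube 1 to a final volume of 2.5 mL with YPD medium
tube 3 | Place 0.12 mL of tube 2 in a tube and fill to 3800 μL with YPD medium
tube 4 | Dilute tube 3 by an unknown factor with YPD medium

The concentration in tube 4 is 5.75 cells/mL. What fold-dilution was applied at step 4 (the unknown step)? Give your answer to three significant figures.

3.30-fold

Step 1: 140 μL + 5.1 mL = 5240 μL total → factor 5240/140 = 37.429
Step 2: 375 μL brought to 2.5 mL → factor 2500/375 = 6.6667
Step 3: 0.12 mL brought to 3800 μL → factor 3.8/0.12 = 31.667
Step 4: unknown factor x
Product of known-step factors = 7901.6
Overall factor = 1.50 × 10^5 cells/mL / (5.75 cells/mL) = 26087
x = 26087 / 7901.6 = 3.30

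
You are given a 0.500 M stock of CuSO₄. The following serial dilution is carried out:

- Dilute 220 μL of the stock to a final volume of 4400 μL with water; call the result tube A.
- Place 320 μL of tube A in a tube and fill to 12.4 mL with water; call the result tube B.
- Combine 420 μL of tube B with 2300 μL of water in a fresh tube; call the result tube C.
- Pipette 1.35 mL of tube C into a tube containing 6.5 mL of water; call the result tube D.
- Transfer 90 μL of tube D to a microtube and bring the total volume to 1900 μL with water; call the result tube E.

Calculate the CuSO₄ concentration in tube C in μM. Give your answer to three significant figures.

Step 1: 220 μL brought to 4400 μL → factor 4400/220 = 20
Step 2: 320 μL brought to 12.4 mL → factor 12400/320 = 38.75
Step 3: 420 μL + 2300 μL = 2720 μL total → factor 2720/420 = 6.4762
Dilution factor through tube C = 20 × 38.75 × 6.4762 = 5019
[tube C] = 0.500 M / 5019 = 9.962 × 10^-5 M = 99.6 μM

99.6 μM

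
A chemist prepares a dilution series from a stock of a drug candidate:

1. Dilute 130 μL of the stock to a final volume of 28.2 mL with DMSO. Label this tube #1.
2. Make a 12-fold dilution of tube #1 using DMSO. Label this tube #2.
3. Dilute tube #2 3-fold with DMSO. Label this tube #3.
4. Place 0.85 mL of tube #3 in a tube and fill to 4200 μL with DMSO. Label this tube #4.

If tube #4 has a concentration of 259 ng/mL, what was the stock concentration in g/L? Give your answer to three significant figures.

Step 1: 130 μL brought to 28.2 mL → factor 28200/130 = 216.92
Step 2: 12-fold → factor 12
Step 3: 3-fold → factor 3
Step 4: 0.85 mL brought to 4200 μL → factor 4.2/0.85 = 4.9412
Overall dilution factor = 216.92 × 12 × 3 × 4.9412 = 38587
Stock = 259 ng/mL × 38587 = 9.994 × 10^6 ng/mL = 9.99 g/L

9.99 g/L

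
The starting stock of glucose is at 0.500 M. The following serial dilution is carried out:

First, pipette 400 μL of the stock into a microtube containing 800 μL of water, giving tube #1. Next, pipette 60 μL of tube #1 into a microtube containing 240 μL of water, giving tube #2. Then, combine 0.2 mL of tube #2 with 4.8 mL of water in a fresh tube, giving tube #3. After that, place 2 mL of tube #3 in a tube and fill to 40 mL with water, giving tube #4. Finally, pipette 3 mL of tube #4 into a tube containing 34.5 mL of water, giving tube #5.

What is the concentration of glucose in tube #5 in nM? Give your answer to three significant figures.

5.33 × 10^3 nM

Step 1: 400 μL + 800 μL = 1200 μL total → factor 1200/400 = 3
Step 2: 60 μL + 240 μL = 300 μL total → factor 300/60 = 5
Step 3: 0.2 mL + 4.8 mL = 5 mL total → factor 5/0.2 = 25
Step 4: 2 mL brought to 40 mL → factor 40/2 = 20
Step 5: 3 mL + 34.5 mL = 37.5 mL total → factor 37.5/3 = 12.5
Overall dilution factor = 3 × 5 × 25 × 20 × 12.5 = 93750
Final = 0.500 M / 93750 = 5.333 × 10^-6 M = 5.33 × 10^3 nM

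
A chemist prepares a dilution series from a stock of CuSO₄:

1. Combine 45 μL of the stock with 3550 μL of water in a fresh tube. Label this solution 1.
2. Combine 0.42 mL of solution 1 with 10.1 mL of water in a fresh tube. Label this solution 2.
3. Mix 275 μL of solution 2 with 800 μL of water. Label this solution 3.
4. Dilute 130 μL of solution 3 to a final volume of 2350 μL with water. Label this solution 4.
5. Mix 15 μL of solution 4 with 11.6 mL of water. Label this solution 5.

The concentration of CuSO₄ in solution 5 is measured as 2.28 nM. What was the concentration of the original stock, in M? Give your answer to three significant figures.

0.250 M

Step 1: 45 μL + 3550 μL = 3595 μL total → factor 3595/45 = 79.889
Step 2: 0.42 mL + 10.1 mL = 10.52 mL total → factor 10.52/0.42 = 25.048
Step 3: 275 μL + 800 μL = 1075 μL total → factor 1075/275 = 3.9091
Step 4: 130 μL brought to 2350 μL → factor 2350/130 = 18.077
Step 5: 15 μL + 11.6 mL = 11615 μL total → factor 11615/15 = 774.33
Overall dilution factor = 79.889 × 25.048 × 3.9091 × 18.077 × 774.33 = 1.0949 × 10^8
Stock = 2.28 nM × 1.0949 × 10^8 = 2.496 × 10^8 nM = 0.250 M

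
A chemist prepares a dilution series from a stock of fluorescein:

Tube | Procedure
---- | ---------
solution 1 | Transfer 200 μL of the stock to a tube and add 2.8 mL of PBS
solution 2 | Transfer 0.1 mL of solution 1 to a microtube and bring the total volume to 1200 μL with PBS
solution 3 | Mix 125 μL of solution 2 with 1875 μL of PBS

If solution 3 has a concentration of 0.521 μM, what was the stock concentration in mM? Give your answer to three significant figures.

1.50 mM

Step 1: 200 μL + 2.8 mL = 3000 μL total → factor 3000/200 = 15
Step 2: 0.1 mL brought to 1200 μL → factor 1.2/0.1 = 12
Step 3: 125 μL + 1875 μL = 2000 μL total → factor 2000/125 = 16
Overall dilution factor = 15 × 12 × 16 = 2880
Stock = 0.521 μM × 2880 = 1500 μM = 1.50 mM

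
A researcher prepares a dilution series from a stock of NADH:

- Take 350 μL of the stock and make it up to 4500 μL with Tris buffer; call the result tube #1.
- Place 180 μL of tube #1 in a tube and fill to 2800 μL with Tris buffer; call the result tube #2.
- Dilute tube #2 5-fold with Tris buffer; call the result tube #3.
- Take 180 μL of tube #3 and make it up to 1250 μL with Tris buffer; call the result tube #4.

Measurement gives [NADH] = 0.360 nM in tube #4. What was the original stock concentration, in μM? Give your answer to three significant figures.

2.50 μM

Step 1: 350 μL brought to 4500 μL → factor 4500/350 = 12.857
Step 2: 180 μL brought to 2800 μL → factor 2800/180 = 15.556
Step 3: 5-fold → factor 5
Step 4: 180 μL brought to 1250 μL → factor 1250/180 = 6.9444
Overall dilution factor = 12.857 × 15.556 × 5 × 6.9444 = 6944.4
Stock = 0.360 nM × 6944.4 = 2500 nM = 2.50 μM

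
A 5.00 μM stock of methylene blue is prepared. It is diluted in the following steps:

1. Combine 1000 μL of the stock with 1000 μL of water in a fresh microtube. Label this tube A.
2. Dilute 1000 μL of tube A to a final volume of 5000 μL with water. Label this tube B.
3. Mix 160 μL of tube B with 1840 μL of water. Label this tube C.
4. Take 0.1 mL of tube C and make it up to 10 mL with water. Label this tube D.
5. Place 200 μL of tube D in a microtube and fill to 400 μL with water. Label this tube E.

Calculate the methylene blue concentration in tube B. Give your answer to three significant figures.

0.500 μM

Step 1: 1000 μL + 1000 μL = 2000 μL total → factor 2000/1000 = 2
Step 2: 1000 μL brought to 5000 μL → factor 5000/1000 = 5
Dilution factor through tube B = 2 × 5 = 10
[tube B] = 5.00 μM / 10 = 0.500 μM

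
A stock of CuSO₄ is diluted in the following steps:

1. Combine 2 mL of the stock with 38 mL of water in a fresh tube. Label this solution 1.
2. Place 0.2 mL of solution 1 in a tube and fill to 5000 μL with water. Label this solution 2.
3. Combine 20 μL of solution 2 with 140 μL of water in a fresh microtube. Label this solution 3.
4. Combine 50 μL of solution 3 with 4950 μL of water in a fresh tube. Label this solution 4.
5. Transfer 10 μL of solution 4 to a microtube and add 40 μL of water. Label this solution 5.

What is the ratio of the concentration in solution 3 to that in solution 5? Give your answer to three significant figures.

500

Step 1: 2 mL + 38 mL = 40 mL total → factor 40/2 = 20
Step 2: 0.2 mL brought to 5000 μL → factor 5/0.2 = 25
Step 3: 20 μL + 140 μL = 160 μL total → factor 160/20 = 8
Step 4: 50 μL + 4950 μL = 5000 μL total → factor 5000/50 = 100
Step 5: 10 μL + 40 μL = 50 μL total → factor 50/10 = 5
Dilution factor to solution 3 = 4000; to solution 5 = 2 × 10^6
[solution 3]/[solution 5] = (factor to solution 5)/(factor to solution 3) = 2 × 10^6/4000 = 500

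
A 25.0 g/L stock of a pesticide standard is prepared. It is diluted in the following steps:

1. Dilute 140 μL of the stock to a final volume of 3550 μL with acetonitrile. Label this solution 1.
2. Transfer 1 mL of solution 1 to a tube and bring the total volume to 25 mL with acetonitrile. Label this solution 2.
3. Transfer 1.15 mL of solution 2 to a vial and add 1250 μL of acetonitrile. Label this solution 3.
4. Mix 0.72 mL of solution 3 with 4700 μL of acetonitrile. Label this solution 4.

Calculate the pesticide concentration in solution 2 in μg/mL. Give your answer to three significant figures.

Step 1: 140 μL brought to 3550 μL → factor 3550/140 = 25.357
Step 2: 1 mL brought to 25 mL → factor 25/1 = 25
Dilution factor through solution 2 = 25.357 × 25 = 633.93
[solution 2] = 25.0 g/L / 633.93 = 0.03944 g/L = 39.4 μg/mL

39.4 μg/mL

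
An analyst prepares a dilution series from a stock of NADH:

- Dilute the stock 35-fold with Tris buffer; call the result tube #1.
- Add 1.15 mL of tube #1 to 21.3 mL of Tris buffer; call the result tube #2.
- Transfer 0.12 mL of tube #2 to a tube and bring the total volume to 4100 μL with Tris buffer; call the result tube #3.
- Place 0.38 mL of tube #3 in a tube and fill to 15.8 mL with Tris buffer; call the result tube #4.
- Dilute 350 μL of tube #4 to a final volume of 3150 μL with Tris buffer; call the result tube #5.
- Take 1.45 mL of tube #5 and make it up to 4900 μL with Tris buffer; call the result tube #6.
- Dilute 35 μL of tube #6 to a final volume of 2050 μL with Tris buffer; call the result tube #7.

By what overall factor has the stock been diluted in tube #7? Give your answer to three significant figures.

Step 1: 35-fold → factor 35
Step 2: 1.15 mL + 21.3 mL = 22.45 mL total → factor 22.45/1.15 = 19.522
Step 3: 0.12 mL brought to 4100 μL → factor 4.1/0.12 = 34.167
Step 4: 0.38 mL brought to 15.8 mL → factor 15.8/0.38 = 41.579
Step 5: 350 μL brought to 3150 μL → factor 3150/350 = 9
Step 6: 1.45 mL brought to 4900 μL → factor 4.9/1.45 = 3.3793
Step 7: 35 μL brought to 2050 μL → factor 2050/35 = 58.571
Overall dilution factor = 35 × 19.522 × 34.167 × 41.579 × 9 × 3.3793 × 58.571 = 1.7291 × 10^9

1.73 × 10^9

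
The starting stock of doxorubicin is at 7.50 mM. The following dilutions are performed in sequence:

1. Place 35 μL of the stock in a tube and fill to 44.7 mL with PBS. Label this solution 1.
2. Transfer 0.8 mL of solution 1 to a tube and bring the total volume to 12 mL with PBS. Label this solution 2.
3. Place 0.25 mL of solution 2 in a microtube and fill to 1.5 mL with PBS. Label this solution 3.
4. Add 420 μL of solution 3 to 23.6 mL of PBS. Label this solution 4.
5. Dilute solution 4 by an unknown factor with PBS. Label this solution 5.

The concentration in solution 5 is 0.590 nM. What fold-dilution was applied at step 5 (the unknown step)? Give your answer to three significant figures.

1.93-fold

Step 1: 35 μL brought to 44.7 mL → factor 44700/35 = 1277.1
Step 2: 0.8 mL brought to 12 mL → factor 12/0.8 = 15
Step 3: 0.25 mL brought to 1.5 mL → factor 1.5/0.25 = 6
Step 4: 420 μL + 23.6 mL = 24020 μL total → factor 24020/420 = 57.19
Step 5: unknown factor x
Product of known-step factors = 6.5736 × 10^6
Overall factor = 7.50 mM / (0.590 nM) = 1.2712 × 10^7
x = 1.2712 × 10^7 / 6.5736 × 10^6 = 1.93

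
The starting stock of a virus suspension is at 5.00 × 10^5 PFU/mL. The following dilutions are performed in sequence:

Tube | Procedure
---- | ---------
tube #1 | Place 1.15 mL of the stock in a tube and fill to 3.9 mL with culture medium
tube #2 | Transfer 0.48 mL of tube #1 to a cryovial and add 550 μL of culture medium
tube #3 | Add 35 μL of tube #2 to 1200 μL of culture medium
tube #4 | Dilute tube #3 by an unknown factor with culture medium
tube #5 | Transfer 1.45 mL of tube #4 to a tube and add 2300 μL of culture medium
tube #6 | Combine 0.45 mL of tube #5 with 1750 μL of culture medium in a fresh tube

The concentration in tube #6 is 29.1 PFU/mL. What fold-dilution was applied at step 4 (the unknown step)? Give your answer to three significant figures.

Step 1: 1.15 mL brought to 3.9 mL → factor 3.9/1.15 = 3.3913
Step 2: 0.48 mL + 550 μL = 1.03 mL total → factor 1.03/0.48 = 2.1458
Step 3: 35 μL + 1200 μL = 1235 μL total → factor 1235/35 = 35.286
Step 4: unknown factor x
Step 5: 1.45 mL + 2300 μL = 3.75 mL total → factor 3.75/1.45 = 2.5862
Step 6: 0.45 mL + 1750 μL = 2.2 mL total → factor 2.2/0.45 = 4.8889
Product of known-step factors = 3246.6
Overall factor = 5.00 × 10^5 PFU/mL / (29.1 PFU/mL) = 17182
x = 17182 / 3246.6 = 5.29

5.29-fold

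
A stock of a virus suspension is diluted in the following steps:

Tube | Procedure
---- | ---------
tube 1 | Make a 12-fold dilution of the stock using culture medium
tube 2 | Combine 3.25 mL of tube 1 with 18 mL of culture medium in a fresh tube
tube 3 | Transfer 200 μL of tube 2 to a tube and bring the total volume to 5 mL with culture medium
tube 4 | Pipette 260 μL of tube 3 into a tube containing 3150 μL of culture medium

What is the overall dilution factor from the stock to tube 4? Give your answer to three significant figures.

2.57 × 10^4

Step 1: 12-fold → factor 12
Step 2: 3.25 mL + 18 mL = 21.25 mL total → factor 21.25/3.25 = 6.5385
Step 3: 200 μL brought to 5 mL → factor 5000/200 = 25
Step 4: 260 μL + 3150 μL = 3410 μL total → factor 3410/260 = 13.115
Overall dilution factor = 12 × 6.5385 × 25 × 13.115 = 25726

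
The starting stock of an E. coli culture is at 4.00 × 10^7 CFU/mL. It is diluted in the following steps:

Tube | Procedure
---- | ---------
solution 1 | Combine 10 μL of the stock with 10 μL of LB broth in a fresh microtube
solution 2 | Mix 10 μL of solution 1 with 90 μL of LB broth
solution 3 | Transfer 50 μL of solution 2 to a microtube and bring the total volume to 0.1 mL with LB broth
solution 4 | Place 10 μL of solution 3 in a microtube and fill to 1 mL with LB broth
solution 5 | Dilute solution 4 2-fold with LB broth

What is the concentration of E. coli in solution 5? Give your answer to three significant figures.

5.00 × 10^3 CFU/mL

Step 1: 10 μL + 10 μL = 20 μL total → factor 20/10 = 2
Step 2: 10 μL + 90 μL = 100 μL total → factor 100/10 = 10
Step 3: 50 μL brought to 0.1 mL → factor 100/50 = 2
Step 4: 10 μL brought to 1 mL → factor 1000/10 = 100
Step 5: 2-fold → factor 2
Overall dilution factor = 2 × 10 × 2 × 100 × 2 = 8000
Final = 4.00 × 10^7 CFU/mL / 8000 = 5.00 × 10^3 CFU/mL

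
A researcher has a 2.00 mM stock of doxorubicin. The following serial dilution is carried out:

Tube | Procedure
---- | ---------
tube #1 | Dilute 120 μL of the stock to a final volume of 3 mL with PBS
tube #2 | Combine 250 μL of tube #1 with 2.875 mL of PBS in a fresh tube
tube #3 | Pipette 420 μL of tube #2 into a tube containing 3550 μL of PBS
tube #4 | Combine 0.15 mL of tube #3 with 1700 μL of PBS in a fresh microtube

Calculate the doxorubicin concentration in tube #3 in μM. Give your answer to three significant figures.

0.677 μM

Step 1: 120 μL brought to 3 mL → factor 3000/120 = 25
Step 2: 250 μL + 2.875 mL = 3125 μL total → factor 3125/250 = 12.5
Step 3: 420 μL + 3550 μL = 3970 μL total → factor 3970/420 = 9.4524
Dilution factor through tube #3 = 25 × 12.5 × 9.4524 = 2953.9
[tube #3] = 2.00 mM / 2953.9 = 0.0006771 mM = 0.677 μM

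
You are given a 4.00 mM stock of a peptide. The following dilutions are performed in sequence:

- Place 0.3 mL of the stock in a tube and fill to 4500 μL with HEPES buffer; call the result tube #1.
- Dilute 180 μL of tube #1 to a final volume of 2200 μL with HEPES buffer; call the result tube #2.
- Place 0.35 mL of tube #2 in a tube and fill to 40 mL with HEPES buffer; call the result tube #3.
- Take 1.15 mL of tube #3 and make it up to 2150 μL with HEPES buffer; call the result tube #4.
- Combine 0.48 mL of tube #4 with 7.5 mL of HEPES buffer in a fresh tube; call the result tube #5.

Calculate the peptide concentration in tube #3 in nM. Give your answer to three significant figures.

191 nM

Step 1: 0.3 mL brought to 4500 μL → factor 4.5/0.3 = 15
Step 2: 180 μL brought to 2200 μL → factor 2200/180 = 12.222
Step 3: 0.35 mL brought to 40 mL → factor 40/0.35 = 114.29
Dilution factor through tube #3 = 15 × 12.222 × 114.29 = 20952
[tube #3] = 4.00 mM / 20952 = 0.0001909 mM = 191 nM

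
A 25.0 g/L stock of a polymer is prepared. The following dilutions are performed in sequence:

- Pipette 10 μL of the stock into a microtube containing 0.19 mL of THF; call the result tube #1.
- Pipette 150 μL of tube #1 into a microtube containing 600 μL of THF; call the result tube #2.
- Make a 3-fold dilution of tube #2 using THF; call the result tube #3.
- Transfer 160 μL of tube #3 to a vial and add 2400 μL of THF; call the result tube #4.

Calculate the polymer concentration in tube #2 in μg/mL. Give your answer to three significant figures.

Step 1: 10 μL + 0.19 mL = 200 μL total → factor 200/10 = 20
Step 2: 150 μL + 600 μL = 750 μL total → factor 750/150 = 5
Dilution factor through tube #2 = 20 × 5 = 100
[tube #2] = 25.0 g/L / 100 = 0.2500 g/L = 250 μg/mL

250 μg/mL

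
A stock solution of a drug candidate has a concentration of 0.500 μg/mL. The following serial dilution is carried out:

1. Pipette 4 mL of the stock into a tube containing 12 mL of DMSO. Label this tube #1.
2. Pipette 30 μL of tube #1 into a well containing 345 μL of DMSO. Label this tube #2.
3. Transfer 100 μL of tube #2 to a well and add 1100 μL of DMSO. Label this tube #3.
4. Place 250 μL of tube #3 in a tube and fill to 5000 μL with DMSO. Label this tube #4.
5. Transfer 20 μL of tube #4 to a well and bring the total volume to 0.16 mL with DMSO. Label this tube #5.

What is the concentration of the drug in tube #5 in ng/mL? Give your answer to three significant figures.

0.00521 ng/mL

Step 1: 4 mL + 12 mL = 16 mL total → factor 16/4 = 4
Step 2: 30 μL + 345 μL = 375 μL total → factor 375/30 = 12.5
Step 3: 100 μL + 1100 μL = 1200 μL total → factor 1200/100 = 12
Step 4: 250 μL brought to 5000 μL → factor 5000/250 = 20
Step 5: 20 μL brought to 0.16 mL → factor 160/20 = 8
Overall dilution factor = 4 × 12.5 × 12 × 20 × 8 = 96000
Final = 0.500 μg/mL / 96000 = 5.208 × 10^-6 μg/mL = 0.00521 ng/mL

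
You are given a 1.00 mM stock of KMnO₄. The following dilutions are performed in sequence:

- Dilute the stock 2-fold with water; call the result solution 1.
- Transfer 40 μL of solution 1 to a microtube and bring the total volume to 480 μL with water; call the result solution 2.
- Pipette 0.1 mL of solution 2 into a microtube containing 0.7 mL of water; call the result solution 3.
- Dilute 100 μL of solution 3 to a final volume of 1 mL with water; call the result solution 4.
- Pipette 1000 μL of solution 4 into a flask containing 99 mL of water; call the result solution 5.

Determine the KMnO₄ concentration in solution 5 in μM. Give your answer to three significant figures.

0.00521 μM

Step 1: 2-fold → factor 2
Step 2: 40 μL brought to 480 μL → factor 480/40 = 12
Step 3: 0.1 mL + 0.7 mL = 0.8 mL total → factor 0.8/0.1 = 8
Step 4: 100 μL brought to 1 mL → factor 1000/100 = 10
Step 5: 1000 μL + 99 mL = 1 × 10^5 μL total → factor 1 × 10^5/1000 = 100
Overall dilution factor = 2 × 12 × 8 × 10 × 100 = 1.92 × 10^5
Final = 1.00 mM / 1.92 × 10^5 = 5.208 × 10^-6 mM = 0.00521 μM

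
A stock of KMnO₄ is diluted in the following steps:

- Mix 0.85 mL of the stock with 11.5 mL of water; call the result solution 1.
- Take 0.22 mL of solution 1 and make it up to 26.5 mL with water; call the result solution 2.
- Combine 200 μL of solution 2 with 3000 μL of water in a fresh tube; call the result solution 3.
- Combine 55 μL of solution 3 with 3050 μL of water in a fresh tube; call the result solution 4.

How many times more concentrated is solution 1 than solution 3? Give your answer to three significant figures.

Step 1: 0.85 mL + 11.5 mL = 12.35 mL total → factor 12.35/0.85 = 14.529
Step 2: 0.22 mL brought to 26.5 mL → factor 26.5/0.22 = 120.45
Step 3: 200 μL + 3000 μL = 3200 μL total → factor 3200/200 = 16
Dilution factor to solution 1 = 14.529; to solution 3 = 28002
[solution 1]/[solution 3] = (factor to solution 3)/(factor to solution 1) = 28002/14.529 = 1.93 × 10^3

1.93 × 10^3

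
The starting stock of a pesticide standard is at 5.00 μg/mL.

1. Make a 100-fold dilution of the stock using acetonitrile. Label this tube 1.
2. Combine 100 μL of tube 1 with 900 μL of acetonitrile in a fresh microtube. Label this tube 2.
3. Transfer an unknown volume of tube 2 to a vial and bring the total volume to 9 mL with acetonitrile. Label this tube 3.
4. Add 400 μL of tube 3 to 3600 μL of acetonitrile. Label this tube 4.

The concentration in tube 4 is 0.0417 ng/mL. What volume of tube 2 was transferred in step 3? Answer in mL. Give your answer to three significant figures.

0.751 mL

Step 1: 100-fold → factor 100
Step 2: 100 μL + 900 μL = 1000 μL total → factor 1000/100 = 10
Step 3: v brought to 9 mL → factor = 9 mL/v
Step 4: 400 μL + 3600 μL = 4000 μL total → factor 4000/400 = 10
Product of known-step factors = 10000
Overall factor = 5.00 μg/mL / (0.0417 ng/mL) = 1.199 × 10^5
Step-3 factor = 1.199 × 10^5 / 10000 = 11.99
v = 9 mL / 11.99 = 0.751 mL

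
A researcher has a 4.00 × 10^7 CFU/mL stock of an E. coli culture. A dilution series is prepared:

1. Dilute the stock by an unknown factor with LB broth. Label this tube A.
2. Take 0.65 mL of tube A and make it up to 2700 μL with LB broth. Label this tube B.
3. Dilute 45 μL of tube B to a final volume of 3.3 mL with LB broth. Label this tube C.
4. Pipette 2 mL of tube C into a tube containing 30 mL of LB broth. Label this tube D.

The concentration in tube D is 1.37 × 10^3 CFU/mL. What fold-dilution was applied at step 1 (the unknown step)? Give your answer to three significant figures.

Step 1: unknown factor x
Step 2: 0.65 mL brought to 2700 μL → factor 2.7/0.65 = 4.1538
Step 3: 45 μL brought to 3.3 mL → factor 3300/45 = 73.333
Step 4: 2 mL + 30 mL = 32 mL total → factor 32/2 = 16
Product of known-step factors = 4873.8
Overall factor = 4.00 × 10^7 CFU/mL / (1.37 × 10^3 CFU/mL) = 29197
x = 29197 / 4873.8 = 5.99

5.99-fold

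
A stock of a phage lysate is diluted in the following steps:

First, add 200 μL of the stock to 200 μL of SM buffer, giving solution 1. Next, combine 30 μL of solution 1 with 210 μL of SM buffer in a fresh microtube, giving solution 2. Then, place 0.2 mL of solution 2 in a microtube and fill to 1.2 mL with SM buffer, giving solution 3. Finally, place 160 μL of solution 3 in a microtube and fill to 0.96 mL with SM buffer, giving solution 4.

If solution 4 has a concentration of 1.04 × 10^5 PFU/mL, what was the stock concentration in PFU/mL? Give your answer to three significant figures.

Step 1: 200 μL + 200 μL = 400 μL total → factor 400/200 = 2
Step 2: 30 μL + 210 μL = 240 μL total → factor 240/30 = 8
Step 3: 0.2 mL brought to 1.2 mL → factor 1.2/0.2 = 6
Step 4: 160 μL brought to 0.96 mL → factor 960/160 = 6
Overall dilution factor = 2 × 8 × 6 × 6 = 576
Stock = 1.04 × 10^5 PFU/mL × 576 = 5.99 × 10^7 PFU/mL

5.99 × 10^7 PFU/mL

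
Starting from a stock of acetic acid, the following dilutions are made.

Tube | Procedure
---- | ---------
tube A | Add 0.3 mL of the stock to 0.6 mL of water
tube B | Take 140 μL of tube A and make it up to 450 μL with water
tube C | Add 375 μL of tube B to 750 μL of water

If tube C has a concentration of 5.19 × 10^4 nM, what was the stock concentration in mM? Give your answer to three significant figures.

1.50 mM

Step 1: 0.3 mL + 0.6 mL = 0.9 mL total → factor 0.9/0.3 = 3
Step 2: 140 μL brought to 450 μL → factor 450/140 = 3.2143
Step 3: 375 μL + 750 μL = 1125 μL total → factor 1125/375 = 3
Overall dilution factor = 3 × 3.2143 × 3 = 28.929
Stock = 5.19 × 10^4 nM × 28.929 = 1.501 × 10^6 nM = 1.50 mM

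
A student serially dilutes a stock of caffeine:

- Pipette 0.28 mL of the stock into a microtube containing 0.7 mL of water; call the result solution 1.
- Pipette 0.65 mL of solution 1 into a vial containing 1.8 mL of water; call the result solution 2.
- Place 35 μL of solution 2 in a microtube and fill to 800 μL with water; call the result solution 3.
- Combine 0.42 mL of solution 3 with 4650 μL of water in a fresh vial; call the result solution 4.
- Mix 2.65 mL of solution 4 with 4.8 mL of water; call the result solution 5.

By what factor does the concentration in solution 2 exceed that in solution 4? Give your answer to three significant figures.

276

Step 1: 0.28 mL + 0.7 mL = 0.98 mL total → factor 0.98/0.28 = 3.5
Step 2: 0.65 mL + 1.8 mL = 2.45 mL total → factor 2.45/0.65 = 3.7692
Step 3: 35 μL brought to 800 μL → factor 800/35 = 22.857
Step 4: 0.42 mL + 4650 μL = 5.07 mL total → factor 5.07/0.42 = 12.071
Dilution factor to solution 2 = 13.192; to solution 4 = 3640
[solution 2]/[solution 4] = (factor to solution 4)/(factor to solution 2) = 3640/13.192 = 276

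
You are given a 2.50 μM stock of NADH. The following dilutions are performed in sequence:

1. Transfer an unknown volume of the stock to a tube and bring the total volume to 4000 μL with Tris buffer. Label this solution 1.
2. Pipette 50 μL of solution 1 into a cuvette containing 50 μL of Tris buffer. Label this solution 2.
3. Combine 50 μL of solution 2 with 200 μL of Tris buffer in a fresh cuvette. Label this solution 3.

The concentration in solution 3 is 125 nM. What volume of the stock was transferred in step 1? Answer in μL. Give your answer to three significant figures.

2.00 × 10^3 μL

Step 1: v brought to 4000 μL → factor = 4000 μL/v
Step 2: 50 μL + 50 μL = 100 μL total → factor 100/50 = 2
Step 3: 50 μL + 200 μL = 250 μL total → factor 250/50 = 5
Product of known-step factors = 10
Overall factor = 2.50 μM / (125 nM) = 20
Step-1 factor = 20 / 10 = 2
v = 4000 μL / 2 = 2.00 × 10^3 μL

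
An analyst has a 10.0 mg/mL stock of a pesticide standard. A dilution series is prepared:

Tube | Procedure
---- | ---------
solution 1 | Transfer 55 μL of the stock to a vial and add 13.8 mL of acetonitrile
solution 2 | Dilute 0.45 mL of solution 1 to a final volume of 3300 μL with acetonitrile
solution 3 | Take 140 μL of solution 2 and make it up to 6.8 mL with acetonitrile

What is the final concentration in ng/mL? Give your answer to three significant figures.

Step 1: 55 μL + 13.8 mL = 13855 μL total → factor 13855/55 = 251.91
Step 2: 0.45 mL brought to 3300 μL → factor 3.3/0.45 = 7.3333
Step 3: 140 μL brought to 6.8 mL → factor 6800/140 = 48.571
Overall dilution factor = 251.91 × 7.3333 × 48.571 = 89728
Final = 10.0 mg/mL / 89728 = 0.0001114 mg/mL = 111 ng/mL

111 ng/mL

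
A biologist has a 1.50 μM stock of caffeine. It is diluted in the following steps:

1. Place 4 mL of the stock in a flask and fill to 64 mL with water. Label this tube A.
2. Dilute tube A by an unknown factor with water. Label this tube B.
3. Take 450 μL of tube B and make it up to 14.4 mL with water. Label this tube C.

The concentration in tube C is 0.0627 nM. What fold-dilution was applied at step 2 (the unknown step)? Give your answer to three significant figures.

46.7-fold

Step 1: 4 mL brought to 64 mL → factor 64/4 = 16
Step 2: unknown factor x
Step 3: 450 μL brought to 14.4 mL → factor 14400/450 = 32
Product of known-step factors = 512
Overall factor = 1.50 μM / (0.0627 nM) = 23923
x = 23923 / 512 = 46.7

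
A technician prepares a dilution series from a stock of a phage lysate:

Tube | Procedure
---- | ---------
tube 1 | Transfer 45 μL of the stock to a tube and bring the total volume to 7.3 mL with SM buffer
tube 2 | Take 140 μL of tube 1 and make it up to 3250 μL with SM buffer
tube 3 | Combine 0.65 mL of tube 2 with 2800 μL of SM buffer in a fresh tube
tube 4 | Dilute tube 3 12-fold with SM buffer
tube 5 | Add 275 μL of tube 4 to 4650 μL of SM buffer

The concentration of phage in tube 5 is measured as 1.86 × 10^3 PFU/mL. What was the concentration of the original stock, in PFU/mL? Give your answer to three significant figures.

Step 1: 45 μL brought to 7.3 mL → factor 7300/45 = 162.22
Step 2: 140 μL brought to 3250 μL → factor 3250/140 = 23.214
Step 3: 0.65 mL + 2800 μL = 3.45 mL total → factor 3.45/0.65 = 5.3077
Step 4: 12-fold → factor 12
Step 5: 275 μL + 4650 μL = 4925 μL total → factor 4925/275 = 17.909
Overall dilution factor = 162.22 × 23.214 × 5.3077 × 12 × 17.909 = 4.2956 × 10^6
Stock = 1.86 × 10^3 PFU/mL × 4.2956 × 10^6 = 7.99 × 10^9 PFU/mL

7.99 × 10^9 PFU/mL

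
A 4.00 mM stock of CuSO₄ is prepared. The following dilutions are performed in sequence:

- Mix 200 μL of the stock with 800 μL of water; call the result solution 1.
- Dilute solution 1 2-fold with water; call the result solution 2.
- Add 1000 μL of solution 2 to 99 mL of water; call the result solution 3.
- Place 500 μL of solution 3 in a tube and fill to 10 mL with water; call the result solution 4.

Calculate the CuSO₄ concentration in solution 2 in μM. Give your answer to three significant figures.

Step 1: 200 μL + 800 μL = 1000 μL total → factor 1000/200 = 5
Step 2: 2-fold → factor 2
Dilution factor through solution 2 = 5 × 2 = 10
[solution 2] = 4.00 mM / 10 = 0.4000 mM = 400 μM

400 μM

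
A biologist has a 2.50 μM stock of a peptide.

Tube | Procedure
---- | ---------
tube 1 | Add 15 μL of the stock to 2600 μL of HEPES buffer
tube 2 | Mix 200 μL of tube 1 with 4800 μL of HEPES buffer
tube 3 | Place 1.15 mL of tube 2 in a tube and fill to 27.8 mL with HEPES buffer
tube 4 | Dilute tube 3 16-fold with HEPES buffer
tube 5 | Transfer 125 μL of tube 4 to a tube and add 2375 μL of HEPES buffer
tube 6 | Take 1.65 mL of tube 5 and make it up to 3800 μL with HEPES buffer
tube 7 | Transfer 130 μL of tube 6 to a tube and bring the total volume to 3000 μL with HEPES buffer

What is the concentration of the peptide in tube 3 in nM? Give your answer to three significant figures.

Step 1: 15 μL + 2600 μL = 2615 μL total → factor 2615/15 = 174.33
Step 2: 200 μL + 4800 μL = 5000 μL total → factor 5000/200 = 25
Step 3: 1.15 mL brought to 27.8 mL → factor 27.8/1.15 = 24.174
Dilution factor through tube 3 = 174.33 × 25 × 24.174 = 1.0536 × 10^5
[tube 3] = 2.50 μM / 1.0536 × 10^5 = 2.373 × 10^-5 μM = 0.0237 nM

0.0237 nM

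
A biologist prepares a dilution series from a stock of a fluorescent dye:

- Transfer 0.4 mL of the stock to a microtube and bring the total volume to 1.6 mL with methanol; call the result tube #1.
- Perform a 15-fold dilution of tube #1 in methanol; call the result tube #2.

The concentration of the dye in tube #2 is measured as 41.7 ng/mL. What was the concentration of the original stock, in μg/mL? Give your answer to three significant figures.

2.50 μg/mL

Step 1: 0.4 mL brought to 1.6 mL → factor 1.6/0.4 = 4
Step 2: 15-fold → factor 15
Overall dilution factor = 4 × 15 = 60
Stock = 41.7 ng/mL × 60 = 2502 ng/mL = 2.50 μg/mL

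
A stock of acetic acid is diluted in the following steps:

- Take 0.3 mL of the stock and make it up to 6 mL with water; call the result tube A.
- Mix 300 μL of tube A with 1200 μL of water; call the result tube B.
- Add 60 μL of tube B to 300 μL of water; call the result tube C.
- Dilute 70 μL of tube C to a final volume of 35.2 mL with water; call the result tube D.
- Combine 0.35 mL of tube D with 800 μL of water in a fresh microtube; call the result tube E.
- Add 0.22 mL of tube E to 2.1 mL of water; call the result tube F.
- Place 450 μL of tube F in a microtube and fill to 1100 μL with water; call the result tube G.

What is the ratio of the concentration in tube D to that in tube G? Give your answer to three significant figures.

84.7

Step 1: 0.3 mL brought to 6 mL → factor 6/0.3 = 20
Step 2: 300 μL + 1200 μL = 1500 μL total → factor 1500/300 = 5
Step 3: 60 μL + 300 μL = 360 μL total → factor 360/60 = 6
Step 4: 70 μL brought to 35.2 mL → factor 35200/70 = 502.86
Step 5: 0.35 mL + 800 μL = 1.15 mL total → factor 1.15/0.35 = 3.2857
Step 6: 0.22 mL + 2.1 mL = 2.32 mL total → factor 2.32/0.22 = 10.545
Step 7: 450 μL brought to 1100 μL → factor 1100/450 = 2.4444
Dilution factor to tube D = 3.0171 × 10^5; to tube G = 2.5555 × 10^7
[tube D]/[tube G] = (factor to tube G)/(factor to tube D) = 2.5555 × 10^7/3.0171 × 10^5 = 84.7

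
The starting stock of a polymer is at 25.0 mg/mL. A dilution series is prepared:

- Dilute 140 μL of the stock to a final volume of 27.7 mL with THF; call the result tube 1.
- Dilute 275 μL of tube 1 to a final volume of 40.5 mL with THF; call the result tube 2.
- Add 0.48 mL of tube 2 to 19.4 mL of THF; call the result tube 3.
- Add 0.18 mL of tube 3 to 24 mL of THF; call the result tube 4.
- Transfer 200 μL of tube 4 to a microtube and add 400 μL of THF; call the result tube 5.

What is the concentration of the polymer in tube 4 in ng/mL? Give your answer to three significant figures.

Step 1: 140 μL brought to 27.7 mL → factor 27700/140 = 197.86
Step 2: 275 μL brought to 40.5 mL → factor 40500/275 = 147.27
Step 3: 0.48 mL + 19.4 mL = 19.88 mL total → factor 19.88/0.48 = 41.417
Step 4: 0.18 mL + 24 mL = 24.18 mL total → factor 24.18/0.18 = 134.33
Dilution factor through tube 4 = 197.86 × 147.27 × 41.417 × 134.33 = 1.6212 × 10^8
[tube 4] = 25.0 mg/mL / 1.6212 × 10^8 = 1.542 × 10^-7 mg/mL = 0.154 ng/mL

0.154 ng/mL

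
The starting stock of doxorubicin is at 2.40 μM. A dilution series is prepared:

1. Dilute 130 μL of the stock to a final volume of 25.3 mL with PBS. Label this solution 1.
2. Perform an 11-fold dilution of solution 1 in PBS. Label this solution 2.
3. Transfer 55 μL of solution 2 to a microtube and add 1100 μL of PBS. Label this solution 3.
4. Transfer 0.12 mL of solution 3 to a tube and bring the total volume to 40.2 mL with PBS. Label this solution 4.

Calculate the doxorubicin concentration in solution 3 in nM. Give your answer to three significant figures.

Step 1: 130 μL brought to 25.3 mL → factor 25300/130 = 194.62
Step 2: 11-fold → factor 11
Step 3: 55 μL + 1100 μL = 1155 μL total → factor 1155/55 = 21
Dilution factor through solution 3 = 194.62 × 11 × 21 = 44956
[solution 3] = 2.40 μM / 44956 = 5.339 × 10^-5 μM = 0.0534 nM

0.0534 nM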